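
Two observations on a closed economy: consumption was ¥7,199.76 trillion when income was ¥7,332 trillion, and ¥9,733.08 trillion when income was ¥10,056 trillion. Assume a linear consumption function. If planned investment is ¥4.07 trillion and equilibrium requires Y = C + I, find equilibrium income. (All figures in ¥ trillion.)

Y = 5501

MPC = (9733.08 − 7199.76)/(10056 − 7332) = 2533.32/2724 = 0.93
a = 7199.76 − 0.93(7332) = 381
Equilibrium: Y = 381 + 0.93Y + 4.07
0.07Y = 385.07, so Y = 385.07/0.07 = 5501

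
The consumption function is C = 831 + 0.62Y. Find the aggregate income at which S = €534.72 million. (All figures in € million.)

Y = 3594

S = Y − C = -831 + 0.38Y
-831 + 0.38Y = 534.72, so 0.38Y = 1365.72 and Y = 3594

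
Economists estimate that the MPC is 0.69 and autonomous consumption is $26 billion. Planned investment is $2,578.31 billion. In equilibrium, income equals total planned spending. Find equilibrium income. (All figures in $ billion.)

Y = C + I = 26 + 0.69Y + 2578.31
Y − 0.69Y = 2604.31
0.31Y = 2604.31, so Y = 2604.31/0.31 = 8401

Y = 8401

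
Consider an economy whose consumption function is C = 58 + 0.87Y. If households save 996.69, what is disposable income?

S = Y − C = -58 + 0.13Y
-58 + 0.13Y = 996.69, so 0.13Y = 1054.69 and Y = 8113

Y = 8113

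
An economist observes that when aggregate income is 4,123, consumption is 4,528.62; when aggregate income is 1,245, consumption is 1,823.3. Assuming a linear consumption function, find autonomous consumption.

MPC = ΔC/ΔY = (4528.62 − 1823.3)/(4123 − 1245) = 2705.32/2878 = 0.94
a = C − MPC·Y = 1823.3 − 0.94(1245) = 1823.3 − 1170.3 = 653

a = 653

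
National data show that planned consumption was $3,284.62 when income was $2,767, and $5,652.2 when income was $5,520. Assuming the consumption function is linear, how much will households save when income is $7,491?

MPC = (5652.2 − 3284.62)/(5520 − 2767) = 2367.58/2753 = 0.86
a = 3284.62 − 0.86(2767) = 3284.62 − 2379.62 = 905
C = 905 + 0.86(7491) = 7347.26
S = 7491 − 7347.26 = 143.74

S = 143.74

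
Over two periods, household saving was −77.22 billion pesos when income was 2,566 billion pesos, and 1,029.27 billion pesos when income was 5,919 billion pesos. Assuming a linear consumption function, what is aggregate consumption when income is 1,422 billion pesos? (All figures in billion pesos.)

MPS = ΔS/ΔY = (1029.27 − (-77.22))/(5919 − 2566) = 1106.49/3353 = 0.33
MPC = 1 − MPS = 0.67
Autonomous saving = -77.22 − 0.33(2566) = -924, so a = 924
C = 924 + 0.67(1422) = 924 + 952.74 = 1876.74

C = 1876.74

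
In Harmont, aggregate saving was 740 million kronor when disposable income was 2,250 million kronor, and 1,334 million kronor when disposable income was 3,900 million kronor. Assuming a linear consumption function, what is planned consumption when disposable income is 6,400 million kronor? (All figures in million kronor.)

C = 4166

MPS = ΔS/ΔY = (1334 − 740)/(3900 − 2250) = 594/1650 = 0.36
MPC = 1 − MPS = 0.64
Autonomous saving = 740 − 0.36(2250) = -70, so a = 70
C = 70 + 0.64(6400) = 70 + 4096 = 4166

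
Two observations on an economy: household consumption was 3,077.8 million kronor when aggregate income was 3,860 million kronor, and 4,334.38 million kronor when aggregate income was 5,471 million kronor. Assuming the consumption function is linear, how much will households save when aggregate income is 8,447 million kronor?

MPC = (4334.38 − 3077.8)/(5471 − 3860) = 1256.58/1611 = 0.78
a = 3077.8 − 0.78(3860) = 3077.8 − 3010.8 = 67
C = 67 + 0.78(8447) = 6655.66
S = 8447 − 6655.66 = 1791.34

S = 1791.34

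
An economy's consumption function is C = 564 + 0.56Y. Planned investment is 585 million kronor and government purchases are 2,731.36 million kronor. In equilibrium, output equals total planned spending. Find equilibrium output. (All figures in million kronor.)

Y = 8819

Y = C + I + G = 564 + 0.56Y + 585 + 2731.36
Y − 0.56Y = 3880.36
0.44Y = 3880.36, so Y = 3880.36/0.44 = 8819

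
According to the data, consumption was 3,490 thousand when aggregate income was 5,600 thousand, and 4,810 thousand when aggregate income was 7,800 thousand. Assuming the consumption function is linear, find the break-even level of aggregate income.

Y = 325

MPC = (4810 − 3490)/(7800 − 5600) = 1320/2200 = 0.6
a = 3490 − 0.6(5600) = 3490 − 3360 = 130
Break-even: Y = a/(1−MPC) = 130/0.4 = 325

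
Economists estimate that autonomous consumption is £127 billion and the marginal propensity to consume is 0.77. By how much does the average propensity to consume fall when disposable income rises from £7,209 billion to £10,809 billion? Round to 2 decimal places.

ΔAPC = 0.01

At Y = 7209: C = 127 + 0.77(7209) = 5677.93, APC = 5677.93/7209 = 0.788
At Y = 10809: C = 8449.93, APC = 8449.93/10809 = 0.782
Fall in APC = 0.788 − 0.782 = 0.006 ≈ 0.01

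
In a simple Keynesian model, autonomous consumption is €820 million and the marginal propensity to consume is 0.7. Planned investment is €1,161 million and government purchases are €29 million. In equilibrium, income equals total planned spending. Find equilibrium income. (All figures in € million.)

Y = C + I + G = 820 + 0.7Y + 1161 + 29
Y − 0.7Y = 2010
0.3Y = 2010, so Y = 2010/0.3 = 6700

Y = 6700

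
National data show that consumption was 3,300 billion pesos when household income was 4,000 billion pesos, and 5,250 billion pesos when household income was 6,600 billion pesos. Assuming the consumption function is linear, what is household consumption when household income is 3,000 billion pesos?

C = 2550

MPC = (5250 − 3300)/(6600 − 4000) = 1950/2600 = 0.75
a = 3300 − 0.75(4000) = 3300 − 3000 = 300
C = 300 + 0.75(3000) = 300 + 2250 = 2550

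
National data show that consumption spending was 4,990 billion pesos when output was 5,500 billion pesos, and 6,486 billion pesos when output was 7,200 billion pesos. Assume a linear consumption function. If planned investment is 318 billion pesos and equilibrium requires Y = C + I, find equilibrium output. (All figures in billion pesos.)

Y = 3900

MPC = (6486 − 4990)/(7200 − 5500) = 1496/1700 = 0.88
a = 4990 − 0.88(5500) = 150
Equilibrium: Y = 150 + 0.88Y + 318
0.12Y = 468, so Y = 468/0.12 = 3900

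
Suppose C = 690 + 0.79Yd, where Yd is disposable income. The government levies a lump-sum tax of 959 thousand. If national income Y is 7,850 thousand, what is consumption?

C = 6133.89

Yd = Y − T = 7850 − 959 = 6891
C = 690 + 0.79(6891) = 690 + 5443.89 = 6133.89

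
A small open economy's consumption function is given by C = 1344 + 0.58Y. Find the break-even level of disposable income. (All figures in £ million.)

At break-even, C = Y: 1344 + 0.58Y = Y
0.42Y = 1344, so Y = 1344/0.42 = 3200

Y = 3200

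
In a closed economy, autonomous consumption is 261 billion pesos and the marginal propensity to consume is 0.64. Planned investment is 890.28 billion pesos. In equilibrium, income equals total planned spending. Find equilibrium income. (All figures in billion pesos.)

Y = C + I = 261 + 0.64Y + 890.28
Y − 0.64Y = 1151.28
0.36Y = 1151.28, so Y = 1151.28/0.36 = 3198

Y = 3198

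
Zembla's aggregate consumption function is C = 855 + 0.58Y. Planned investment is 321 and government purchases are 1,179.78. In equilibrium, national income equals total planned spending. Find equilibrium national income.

Y = 5609

Y = C + I + G = 855 + 0.58Y + 321 + 1179.78
Y − 0.58Y = 2355.78
0.42Y = 2355.78, so Y = 2355.78/0.42 = 5609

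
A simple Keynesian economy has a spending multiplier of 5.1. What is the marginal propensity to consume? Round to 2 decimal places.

k = 1/(1 − MPC), so 1 − MPC = 1/k = 1/5.1 = 0.1961
MPC = 1 − 0.1961 = 0.80

MPC = 0.80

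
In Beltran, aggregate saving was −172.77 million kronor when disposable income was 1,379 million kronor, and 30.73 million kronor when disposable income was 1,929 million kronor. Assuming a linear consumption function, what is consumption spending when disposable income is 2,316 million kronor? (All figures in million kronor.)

MPS = ΔS/ΔY = (30.73 − (-172.77))/(1929 − 1379) = 203.5/550 = 0.37
MPC = 1 − MPS = 0.63
Autonomous saving = -172.77 − 0.37(1379) = -683, so a = 683
C = 683 + 0.63(2316) = 683 + 1459.08 = 2142.08

C = 2142.08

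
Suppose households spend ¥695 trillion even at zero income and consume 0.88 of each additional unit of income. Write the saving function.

S = Y − C = Y − (695 + 0.88Y) = -695 + (1 − 0.88)Y

S = -695 + 0.12Y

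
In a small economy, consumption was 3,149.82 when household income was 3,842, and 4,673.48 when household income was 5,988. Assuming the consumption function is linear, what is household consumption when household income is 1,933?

C = 1794.43

MPC = (4673.48 − 3149.82)/(5988 − 3842) = 1523.66/2146 = 0.71
a = 3149.82 − 0.71(3842) = 3149.82 − 2727.82 = 422
C = 422 + 0.71(1933) = 422 + 1372.43 = 1794.43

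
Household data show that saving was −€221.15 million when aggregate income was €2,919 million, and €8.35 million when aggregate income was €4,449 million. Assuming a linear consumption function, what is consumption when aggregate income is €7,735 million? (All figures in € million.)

C = 7233.75

MPS = ΔS/ΔY = (8.35 − (-221.15))/(4449 − 2919) = 229.5/1530 = 0.15
MPC = 1 − MPS = 0.85
Autonomous saving = -221.15 − 0.15(2919) = -659, so a = 659
C = 659 + 0.85(7735) = 659 + 6574.75 = 7233.75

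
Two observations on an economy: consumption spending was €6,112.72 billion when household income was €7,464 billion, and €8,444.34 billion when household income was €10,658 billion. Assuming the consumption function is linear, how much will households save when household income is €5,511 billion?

MPC = (8444.34 − 6112.72)/(10658 − 7464) = 2331.62/3194 = 0.73
a = 6112.72 − 0.73(7464) = 6112.72 − 5448.72 = 664
C = 664 + 0.73(5511) = 4687.03
S = 5511 − 4687.03 = 823.97

S = 823.97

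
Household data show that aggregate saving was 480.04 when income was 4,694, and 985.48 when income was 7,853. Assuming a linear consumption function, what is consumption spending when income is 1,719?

C = 1714.96

MPS = ΔS/ΔY = (985.48 − 480.04)/(7853 − 4694) = 505.44/3159 = 0.16
MPC = 1 − MPS = 0.84
Autonomous saving = 480.04 − 0.16(4694) = -271, so a = 271
C = 271 + 0.84(1719) = 271 + 1443.96 = 1714.96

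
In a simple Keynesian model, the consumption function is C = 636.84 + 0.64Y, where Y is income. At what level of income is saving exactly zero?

Y = 1769

At break-even, C = Y: 636.84 + 0.64Y = Y
0.36Y = 636.84, so Y = 636.84/0.36 = 1769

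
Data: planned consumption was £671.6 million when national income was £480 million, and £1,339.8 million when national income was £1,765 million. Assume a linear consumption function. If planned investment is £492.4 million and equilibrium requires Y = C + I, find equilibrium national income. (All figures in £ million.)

MPC = (1339.8 − 671.6)/(1765 − 480) = 668.2/1285 = 0.52
a = 671.6 − 0.52(480) = 422
Equilibrium: Y = 422 + 0.52Y + 492.4
0.48Y = 914.4, so Y = 914.4/0.48 = 1905

Y = 1905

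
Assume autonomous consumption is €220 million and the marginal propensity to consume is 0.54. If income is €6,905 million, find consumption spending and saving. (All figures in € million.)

C = 3948.7; S = 2956.3

C = 220 + 0.54(6905) = 220 + 3728.7 = 3948.7
S = Y − C = 6905 − 3948.7 = 2956.3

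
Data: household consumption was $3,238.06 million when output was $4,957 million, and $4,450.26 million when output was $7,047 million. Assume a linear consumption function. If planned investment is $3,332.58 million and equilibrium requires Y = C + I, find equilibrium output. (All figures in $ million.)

Y = 8799

MPC = (4450.26 − 3238.06)/(7047 − 4957) = 1212.2/2090 = 0.58
a = 3238.06 − 0.58(4957) = 363
Equilibrium: Y = 363 + 0.58Y + 3332.58
0.42Y = 3695.58, so Y = 3695.58/0.42 = 8799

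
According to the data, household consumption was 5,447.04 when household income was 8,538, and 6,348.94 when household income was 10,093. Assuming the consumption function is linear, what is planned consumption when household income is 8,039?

C = 5157.62

MPC = (6348.94 − 5447.04)/(10093 − 8538) = 901.9/1555 = 0.58
a = 5447.04 − 0.58(8538) = 5447.04 − 4952.04 = 495
C = 495 + 0.58(8039) = 495 + 4662.62 = 5157.62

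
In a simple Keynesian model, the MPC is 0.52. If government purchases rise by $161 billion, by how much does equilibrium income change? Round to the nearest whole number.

ΔY ≈ 335

The multiplier is 1/(1 − MPC) = 1/0.48.
ΔY = 161/0.48 = 335.42 ≈ 335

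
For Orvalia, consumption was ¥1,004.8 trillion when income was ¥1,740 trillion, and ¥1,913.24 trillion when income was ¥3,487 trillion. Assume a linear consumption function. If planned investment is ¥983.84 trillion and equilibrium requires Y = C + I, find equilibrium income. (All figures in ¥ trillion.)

Y = 2258

MPC = (1913.24 − 1004.8)/(3487 − 1740) = 908.44/1747 = 0.52
a = 1004.8 − 0.52(1740) = 100
Equilibrium: Y = 100 + 0.52Y + 983.84
0.48Y = 1083.84, so Y = 1083.84/0.48 = 2258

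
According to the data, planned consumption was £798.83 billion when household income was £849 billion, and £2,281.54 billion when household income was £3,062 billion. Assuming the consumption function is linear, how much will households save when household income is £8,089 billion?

MPC = (2281.54 − 798.83)/(3062 − 849) = 1482.71/2213 = 0.67
a = 798.83 − 0.67(849) = 798.83 − 568.83 = 230
C = 230 + 0.67(8089) = 5649.63
S = 8089 − 5649.63 = 2439.37

S = 2439.37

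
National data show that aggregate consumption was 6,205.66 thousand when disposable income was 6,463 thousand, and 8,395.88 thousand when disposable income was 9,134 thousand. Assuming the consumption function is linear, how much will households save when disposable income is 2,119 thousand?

S = -524.58

MPC = (8395.88 − 6205.66)/(9134 − 6463) = 2190.22/2671 = 0.82
a = 6205.66 − 0.82(6463) = 6205.66 − 5299.66 = 906
C = 906 + 0.82(2119) = 2643.58
S = 2119 − 2643.58 = -524.58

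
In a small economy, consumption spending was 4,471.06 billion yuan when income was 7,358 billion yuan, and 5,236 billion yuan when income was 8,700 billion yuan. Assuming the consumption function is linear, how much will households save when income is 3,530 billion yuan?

S = 1240.9

MPC = (5236 − 4471.06)/(8700 − 7358) = 764.94/1342 = 0.57
a = 4471.06 − 0.57(7358) = 4471.06 − 4194.06 = 277
C = 277 + 0.57(3530) = 2289.1
S = 3530 − 2289.1 = 1240.9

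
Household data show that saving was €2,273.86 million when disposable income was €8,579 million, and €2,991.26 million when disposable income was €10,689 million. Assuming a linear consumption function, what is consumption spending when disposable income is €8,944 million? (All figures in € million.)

MPS = ΔS/ΔY = (2991.26 − 2273.86)/(10689 − 8579) = 717.4/2110 = 0.34
MPC = 1 − MPS = 0.66
Autonomous saving = 2273.86 − 0.34(8579) = -643, so a = 643
C = 643 + 0.66(8944) = 643 + 5903.04 = 6546.04

C = 6546.04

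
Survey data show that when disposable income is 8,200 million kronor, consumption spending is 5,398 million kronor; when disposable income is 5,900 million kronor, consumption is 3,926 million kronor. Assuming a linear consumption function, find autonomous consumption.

a = 150

MPC = ΔC/ΔY = (5398 − 3926)/(8200 − 5900) = 1472/2300 = 0.64
a = C − MPC·Y = 3926 − 0.64(5900) = 3926 − 3776 = 150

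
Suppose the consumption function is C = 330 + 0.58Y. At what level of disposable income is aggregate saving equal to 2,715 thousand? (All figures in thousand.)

Y = 7250

S = Y − C = -330 + 0.42Y
-330 + 0.42Y = 2715, so 0.42Y = 3045 and Y = 7250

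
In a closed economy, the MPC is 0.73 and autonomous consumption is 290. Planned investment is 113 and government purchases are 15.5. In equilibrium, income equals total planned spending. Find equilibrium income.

Y = 1550

Y = C + I + G = 290 + 0.73Y + 113 + 15.5
Y − 0.73Y = 418.5
0.27Y = 418.5, so Y = 418.5/0.27 = 1550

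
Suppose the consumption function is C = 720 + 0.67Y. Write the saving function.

S = Y − C = Y − (720 + 0.67Y) = -720 + (1 − 0.67)Y

S = -720 + 0.33Y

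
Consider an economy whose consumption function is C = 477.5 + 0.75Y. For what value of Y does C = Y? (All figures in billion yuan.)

At break-even, C = Y: 477.5 + 0.75Y = Y
0.25Y = 477.5, so Y = 477.5/0.25 = 1910

Y = 1910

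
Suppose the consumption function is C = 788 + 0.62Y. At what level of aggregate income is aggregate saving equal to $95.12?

Y = 2324

S = Y − C = -788 + 0.38Y
-788 + 0.38Y = 95.12, so 0.38Y = 883.12 and Y = 2324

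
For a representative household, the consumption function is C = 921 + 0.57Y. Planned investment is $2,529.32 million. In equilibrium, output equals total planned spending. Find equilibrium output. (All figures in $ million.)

Y = 8024

Y = C + I = 921 + 0.57Y + 2529.32
Y − 0.57Y = 3450.32
0.43Y = 3450.32, so Y = 3450.32/0.43 = 8024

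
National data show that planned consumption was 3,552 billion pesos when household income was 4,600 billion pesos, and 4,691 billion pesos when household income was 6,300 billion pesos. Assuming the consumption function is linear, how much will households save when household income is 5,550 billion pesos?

MPC = (4691 − 3552)/(6300 − 4600) = 1139/1700 = 0.67
a = 3552 − 0.67(4600) = 3552 − 3082 = 470
C = 470 + 0.67(5550) = 4188.5
S = 5550 − 4188.5 = 1361.5

S = 1361.5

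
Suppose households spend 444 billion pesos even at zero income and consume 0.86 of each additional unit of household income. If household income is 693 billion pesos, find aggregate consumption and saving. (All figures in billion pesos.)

C = 1039.98; S = -346.98

C = 444 + 0.86(693) = 444 + 595.98 = 1039.98
S = Y − C = 693 − 1039.98 = -346.98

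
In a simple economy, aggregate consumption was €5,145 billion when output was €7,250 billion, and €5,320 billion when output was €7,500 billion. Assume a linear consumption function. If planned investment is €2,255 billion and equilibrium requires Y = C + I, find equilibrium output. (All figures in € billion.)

Y = 7750

MPC = (5320 − 5145)/(7500 − 7250) = 175/250 = 0.7
a = 5145 − 0.7(7250) = 70
Equilibrium: Y = 70 + 0.7Y + 2255
0.3Y = 2325, so Y = 2325/0.3 = 7750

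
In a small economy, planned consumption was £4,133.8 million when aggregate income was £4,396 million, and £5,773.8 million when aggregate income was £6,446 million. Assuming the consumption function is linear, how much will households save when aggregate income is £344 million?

MPC = (5773.8 − 4133.8)/(6446 − 4396) = 1640/2050 = 0.8
a = 4133.8 − 0.8(4396) = 4133.8 − 3516.8 = 617
C = 617 + 0.8(344) = 892.2
S = 344 − 892.2 = -548.2

S = -548.2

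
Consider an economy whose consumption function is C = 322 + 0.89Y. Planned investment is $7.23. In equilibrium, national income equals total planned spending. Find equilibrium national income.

Y = 2993

Y = C + I = 322 + 0.89Y + 7.23
Y − 0.89Y = 329.23
0.11Y = 329.23, so Y = 329.23/0.11 = 2993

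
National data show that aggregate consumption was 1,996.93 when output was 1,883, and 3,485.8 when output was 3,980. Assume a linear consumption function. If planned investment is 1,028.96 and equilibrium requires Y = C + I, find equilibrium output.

Y = 5824

MPC = (3485.8 − 1996.93)/(3980 − 1883) = 1488.87/2097 = 0.71
a = 1996.93 − 0.71(1883) = 660
Equilibrium: Y = 660 + 0.71Y + 1028.96
0.29Y = 1688.96, so Y = 1688.96/0.29 = 5824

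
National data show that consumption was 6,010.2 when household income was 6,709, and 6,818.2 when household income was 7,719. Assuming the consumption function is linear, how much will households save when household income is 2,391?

S = -164.8

MPC = (6818.2 − 6010.2)/(7719 − 6709) = 808/1010 = 0.8
a = 6010.2 − 0.8(6709) = 6010.2 − 5367.2 = 643
C = 643 + 0.8(2391) = 2555.8
S = 2391 − 2555.8 = -164.8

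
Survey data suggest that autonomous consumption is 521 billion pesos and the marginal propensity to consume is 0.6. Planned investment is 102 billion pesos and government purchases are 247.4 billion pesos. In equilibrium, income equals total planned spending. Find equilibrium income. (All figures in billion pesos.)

Y = C + I + G = 521 + 0.6Y + 102 + 247.4
Y − 0.6Y = 870.4
0.4Y = 870.4, so Y = 870.4/0.4 = 2176

Y = 2176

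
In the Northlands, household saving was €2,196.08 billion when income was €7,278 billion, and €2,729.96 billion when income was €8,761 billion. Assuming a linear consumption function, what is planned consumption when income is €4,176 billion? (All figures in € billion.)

C = 3096.64

MPS = ΔS/ΔY = (2729.96 − 2196.08)/(8761 − 7278) = 533.88/1483 = 0.36
MPC = 1 − MPS = 0.64
Autonomous saving = 2196.08 − 0.36(7278) = -424, so a = 424
C = 424 + 0.64(4176) = 424 + 2672.64 = 3096.64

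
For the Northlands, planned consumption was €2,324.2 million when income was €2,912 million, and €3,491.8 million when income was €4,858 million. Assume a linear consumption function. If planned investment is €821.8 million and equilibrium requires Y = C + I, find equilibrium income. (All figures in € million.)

MPC = (3491.8 − 2324.2)/(4858 − 2912) = 1167.6/1946 = 0.6
a = 2324.2 − 0.6(2912) = 577
Equilibrium: Y = 577 + 0.6Y + 821.8
0.4Y = 1398.8, so Y = 1398.8/0.4 = 3497

Y = 3497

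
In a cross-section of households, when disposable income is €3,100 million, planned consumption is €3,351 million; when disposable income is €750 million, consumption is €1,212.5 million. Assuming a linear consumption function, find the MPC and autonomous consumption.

MPC = 0.91; a = 530

MPC = ΔC/ΔY = (3351 − 1212.5)/(3100 − 750) = 2138.5/2350 = 0.91
a = C − MPC·Y = 1212.5 − 0.91(750) = 1212.5 − 682.5 = 530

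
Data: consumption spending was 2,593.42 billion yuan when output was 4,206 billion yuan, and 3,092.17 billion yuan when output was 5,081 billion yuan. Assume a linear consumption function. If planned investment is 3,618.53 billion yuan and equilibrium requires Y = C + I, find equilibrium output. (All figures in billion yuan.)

Y = 8871

MPC = (3092.17 − 2593.42)/(5081 − 4206) = 498.75/875 = 0.57
a = 2593.42 − 0.57(4206) = 196
Equilibrium: Y = 196 + 0.57Y + 3618.53
0.43Y = 3814.53, so Y = 3814.53/0.43 = 8871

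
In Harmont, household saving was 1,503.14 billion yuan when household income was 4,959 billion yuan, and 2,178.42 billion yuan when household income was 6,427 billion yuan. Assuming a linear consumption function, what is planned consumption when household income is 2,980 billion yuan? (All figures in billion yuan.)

C = 2387.2

MPS = ΔS/ΔY = (2178.42 − 1503.14)/(6427 − 4959) = 675.28/1468 = 0.46
MPC = 1 − MPS = 0.54
Autonomous saving = 1503.14 − 0.46(4959) = -778, so a = 778
C = 778 + 0.54(2980) = 778 + 1609.2 = 2387.2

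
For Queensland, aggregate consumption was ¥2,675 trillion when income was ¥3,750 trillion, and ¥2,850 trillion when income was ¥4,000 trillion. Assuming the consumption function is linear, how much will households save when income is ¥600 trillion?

MPC = (2850 − 2675)/(4000 − 3750) = 175/250 = 0.7
a = 2675 − 0.7(3750) = 2675 − 2625 = 50
C = 50 + 0.7(600) = 470
S = 600 − 470 = 130

S = 130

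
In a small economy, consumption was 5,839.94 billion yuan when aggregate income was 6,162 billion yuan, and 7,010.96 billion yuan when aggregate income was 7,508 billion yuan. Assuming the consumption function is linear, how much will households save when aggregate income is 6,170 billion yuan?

MPC = (7010.96 − 5839.94)/(7508 − 6162) = 1171.02/1346 = 0.87
a = 5839.94 − 0.87(6162) = 5839.94 − 5360.94 = 479
C = 479 + 0.87(6170) = 5846.9
S = 6170 − 5846.9 = 323.1

S = 323.1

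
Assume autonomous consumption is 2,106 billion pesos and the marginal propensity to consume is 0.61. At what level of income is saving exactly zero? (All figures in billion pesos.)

At break-even, C = Y: 2106 + 0.61Y = Y
0.39Y = 2106, so Y = 2106/0.39 = 5400

Y = 5400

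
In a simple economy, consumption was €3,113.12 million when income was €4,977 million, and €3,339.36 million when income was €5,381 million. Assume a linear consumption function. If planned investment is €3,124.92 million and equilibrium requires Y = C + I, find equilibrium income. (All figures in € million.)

Y = 7843

MPC = (3339.36 − 3113.12)/(5381 − 4977) = 226.24/404 = 0.56
a = 3113.12 − 0.56(4977) = 326
Equilibrium: Y = 326 + 0.56Y + 3124.92
0.44Y = 3450.92, so Y = 3450.92/0.44 = 7843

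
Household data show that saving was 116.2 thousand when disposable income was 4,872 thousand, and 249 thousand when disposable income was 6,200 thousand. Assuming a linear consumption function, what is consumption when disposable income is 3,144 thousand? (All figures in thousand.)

C = 3200.6

MPS = ΔS/ΔY = (249 − 116.2)/(6200 − 4872) = 132.8/1328 = 0.1
MPC = 1 − MPS = 0.9
Autonomous saving = 116.2 − 0.1(4872) = -371, so a = 371
C = 371 + 0.9(3144) = 371 + 2829.6 = 3200.6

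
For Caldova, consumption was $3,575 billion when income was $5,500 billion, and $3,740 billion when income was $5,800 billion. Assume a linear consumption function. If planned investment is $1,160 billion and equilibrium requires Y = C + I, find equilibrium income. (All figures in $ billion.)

MPC = (3740 − 3575)/(5800 − 5500) = 165/300 = 0.55
a = 3575 − 0.55(5500) = 550
Equilibrium: Y = 550 + 0.55Y + 1160
0.45Y = 1710, so Y = 1710/0.45 = 3800

Y = 3800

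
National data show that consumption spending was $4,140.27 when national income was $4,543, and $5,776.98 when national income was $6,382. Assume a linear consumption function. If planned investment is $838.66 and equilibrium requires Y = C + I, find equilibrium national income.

Y = 8506

MPC = (5776.98 − 4140.27)/(6382 − 4543) = 1636.71/1839 = 0.89
a = 4140.27 − 0.89(4543) = 97
Equilibrium: Y = 97 + 0.89Y + 838.66
0.11Y = 935.66, so Y = 935.66/0.11 = 8506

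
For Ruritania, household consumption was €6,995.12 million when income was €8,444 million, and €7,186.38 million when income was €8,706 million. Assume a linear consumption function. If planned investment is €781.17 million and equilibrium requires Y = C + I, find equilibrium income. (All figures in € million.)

Y = 5971

MPC = (7186.38 − 6995.12)/(8706 − 8444) = 191.26/262 = 0.73
a = 6995.12 − 0.73(8444) = 831
Equilibrium: Y = 831 + 0.73Y + 781.17
0.27Y = 1612.17, so Y = 1612.17/0.27 = 5971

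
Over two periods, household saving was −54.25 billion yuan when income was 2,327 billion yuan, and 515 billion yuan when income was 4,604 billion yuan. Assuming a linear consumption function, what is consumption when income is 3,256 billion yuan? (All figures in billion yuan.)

C = 3078

MPS = ΔS/ΔY = (515 − (-54.25))/(4604 − 2327) = 569.25/2277 = 0.25
MPC = 1 − MPS = 0.75
Autonomous saving = -54.25 − 0.25(2327) = -636, so a = 636
C = 636 + 0.75(3256) = 636 + 2442 = 3078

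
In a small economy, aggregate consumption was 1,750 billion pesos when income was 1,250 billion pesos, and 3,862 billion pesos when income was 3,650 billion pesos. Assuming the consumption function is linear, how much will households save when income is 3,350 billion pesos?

S = -248

MPC = (3862 − 1750)/(3650 − 1250) = 2112/2400 = 0.88
a = 1750 − 0.88(1250) = 1750 − 1100 = 650
C = 650 + 0.88(3350) = 3598
S = 3350 − 3598 = -248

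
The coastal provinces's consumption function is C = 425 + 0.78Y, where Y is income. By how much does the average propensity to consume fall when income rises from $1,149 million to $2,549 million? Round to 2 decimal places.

At Y = 1149: C = 425 + 0.78(1149) = 1321.22, APC = 1321.22/1149 = 1.150
At Y = 2549: C = 2413.22, APC = 2413.22/2549 = 0.947
Fall in APC = 1.150 − 0.947 = 0.203 ≈ 0.20

ΔAPC = 0.20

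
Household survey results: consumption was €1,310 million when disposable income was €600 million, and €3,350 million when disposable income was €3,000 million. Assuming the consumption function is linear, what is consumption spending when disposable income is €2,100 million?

MPC = (3350 − 1310)/(3000 − 600) = 2040/2400 = 0.85
a = 1310 − 0.85(600) = 1310 − 510 = 800
C = 800 + 0.85(2100) = 800 + 1785 = 2585

C = 2585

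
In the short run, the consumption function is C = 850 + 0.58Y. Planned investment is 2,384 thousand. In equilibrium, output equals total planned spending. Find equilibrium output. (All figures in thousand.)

Y = C + I = 850 + 0.58Y + 2384
Y − 0.58Y = 3234
0.42Y = 3234, so Y = 3234/0.42 = 7700

Y = 7700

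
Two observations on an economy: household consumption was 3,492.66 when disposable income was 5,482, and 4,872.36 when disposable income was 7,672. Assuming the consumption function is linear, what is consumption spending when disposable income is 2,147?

C = 1391.61

MPC = (4872.36 − 3492.66)/(7672 − 5482) = 1379.7/2190 = 0.63
a = 3492.66 − 0.63(5482) = 3492.66 − 3453.66 = 39
C = 39 + 0.63(2147) = 39 + 1352.61 = 1391.61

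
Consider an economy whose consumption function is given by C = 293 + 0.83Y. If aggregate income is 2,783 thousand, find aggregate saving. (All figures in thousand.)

S = 180.11

C = 293 + 0.83(2783) = 293 + 2309.89 = 2602.89
S = Y − C = 2783 − 2602.89 = 180.11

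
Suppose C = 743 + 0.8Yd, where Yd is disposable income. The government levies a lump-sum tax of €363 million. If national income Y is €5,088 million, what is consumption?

Yd = Y − T = 5088 − 363 = 4725
C = 743 + 0.8(4725) = 743 + 3780 = 4523

C = 4523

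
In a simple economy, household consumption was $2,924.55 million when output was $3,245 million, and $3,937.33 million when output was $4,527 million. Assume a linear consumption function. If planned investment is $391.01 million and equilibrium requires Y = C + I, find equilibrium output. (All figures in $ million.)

MPC = (3937.33 − 2924.55)/(4527 − 3245) = 1012.78/1282 = 0.79
a = 2924.55 − 0.79(3245) = 361
Equilibrium: Y = 361 + 0.79Y + 391.01
0.21Y = 752.01, so Y = 752.01/0.21 = 3581

Y = 3581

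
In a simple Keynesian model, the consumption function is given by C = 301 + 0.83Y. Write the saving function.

S = Y − C = Y − (301 + 0.83Y) = -301 + (1 − 0.83)Y

S = -301 + 0.17Y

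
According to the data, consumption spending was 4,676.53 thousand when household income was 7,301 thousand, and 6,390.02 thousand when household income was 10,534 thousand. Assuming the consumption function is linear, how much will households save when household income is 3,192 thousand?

S = 693.24

MPC = (6390.02 − 4676.53)/(10534 − 7301) = 1713.49/3233 = 0.53
a = 4676.53 − 0.53(7301) = 4676.53 − 3869.53 = 807
C = 807 + 0.53(3192) = 2498.76
S = 3192 − 2498.76 = 693.24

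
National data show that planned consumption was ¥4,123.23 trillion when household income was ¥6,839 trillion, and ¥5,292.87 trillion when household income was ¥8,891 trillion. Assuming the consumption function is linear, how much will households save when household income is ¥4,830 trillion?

MPC = (5292.87 − 4123.23)/(8891 − 6839) = 1169.64/2052 = 0.57
a = 4123.23 − 0.57(6839) = 4123.23 − 3898.23 = 225
C = 225 + 0.57(4830) = 2978.1
S = 4830 − 2978.1 = 1851.9

S = 1851.9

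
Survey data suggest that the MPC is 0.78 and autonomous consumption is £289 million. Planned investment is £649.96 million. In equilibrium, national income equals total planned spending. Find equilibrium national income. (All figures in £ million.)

Y = C + I = 289 + 0.78Y + 649.96
Y − 0.78Y = 938.96
0.22Y = 938.96, so Y = 938.96/0.22 = 4268

Y = 4268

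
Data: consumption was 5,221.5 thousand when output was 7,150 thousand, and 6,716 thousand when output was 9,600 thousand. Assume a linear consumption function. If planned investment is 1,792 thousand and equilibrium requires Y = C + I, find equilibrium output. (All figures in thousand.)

MPC = (6716 − 5221.5)/(9600 − 7150) = 1494.5/2450 = 0.61
a = 5221.5 − 0.61(7150) = 860
Equilibrium: Y = 860 + 0.61Y + 1792
0.39Y = 2652, so Y = 2652/0.39 = 6800

Y = 6800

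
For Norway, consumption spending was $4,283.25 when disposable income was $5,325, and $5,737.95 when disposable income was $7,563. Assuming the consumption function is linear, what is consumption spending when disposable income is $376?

C = 1066.4

MPC = (5737.95 − 4283.25)/(7563 − 5325) = 1454.7/2238 = 0.65
a = 4283.25 − 0.65(5325) = 4283.25 − 3461.25 = 822
C = 822 + 0.65(376) = 822 + 244.4 = 1066.4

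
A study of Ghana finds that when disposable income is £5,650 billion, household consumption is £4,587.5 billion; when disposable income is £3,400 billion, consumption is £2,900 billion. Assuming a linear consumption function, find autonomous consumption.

a = 350

MPC = ΔC/ΔY = (4587.5 − 2900)/(5650 − 3400) = 1687.5/2250 = 0.75
a = C − MPC·Y = 2900 − 0.75(3400) = 2900 − 2550 = 350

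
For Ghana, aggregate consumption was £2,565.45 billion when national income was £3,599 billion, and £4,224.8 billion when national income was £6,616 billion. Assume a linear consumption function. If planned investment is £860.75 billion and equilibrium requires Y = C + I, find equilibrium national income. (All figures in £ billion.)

Y = 3215

MPC = (4224.8 − 2565.45)/(6616 − 3599) = 1659.35/3017 = 0.55
a = 2565.45 − 0.55(3599) = 586
Equilibrium: Y = 586 + 0.55Y + 860.75
0.45Y = 1446.75, so Y = 1446.75/0.45 = 3215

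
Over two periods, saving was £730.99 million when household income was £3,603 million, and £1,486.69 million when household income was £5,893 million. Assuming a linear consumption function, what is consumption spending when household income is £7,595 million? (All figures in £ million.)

MPS = ΔS/ΔY = (1486.69 − 730.99)/(5893 − 3603) = 755.7/2290 = 0.33
MPC = 1 − MPS = 0.67
Autonomous saving = 730.99 − 0.33(3603) = -458, so a = 458
C = 458 + 0.67(7595) = 458 + 5088.65 = 5546.65

C = 5546.65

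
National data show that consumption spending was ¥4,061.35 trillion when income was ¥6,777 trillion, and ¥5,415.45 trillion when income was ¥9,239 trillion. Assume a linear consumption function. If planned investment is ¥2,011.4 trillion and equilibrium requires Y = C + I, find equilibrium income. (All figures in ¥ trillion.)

Y = 5212

MPC = (5415.45 − 4061.35)/(9239 − 6777) = 1354.1/2462 = 0.55
a = 4061.35 − 0.55(6777) = 334
Equilibrium: Y = 334 + 0.55Y + 2011.4
0.45Y = 2345.4, so Y = 2345.4/0.45 = 5212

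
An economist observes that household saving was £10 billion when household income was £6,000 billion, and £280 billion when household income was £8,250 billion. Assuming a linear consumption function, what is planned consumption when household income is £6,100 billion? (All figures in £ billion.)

C = 6078

MPS = ΔS/ΔY = (280 − 10)/(8250 − 6000) = 270/2250 = 0.12
MPC = 1 − MPS = 0.88
Autonomous saving = 10 − 0.12(6000) = -710, so a = 710
C = 710 + 0.88(6100) = 710 + 5368 = 6078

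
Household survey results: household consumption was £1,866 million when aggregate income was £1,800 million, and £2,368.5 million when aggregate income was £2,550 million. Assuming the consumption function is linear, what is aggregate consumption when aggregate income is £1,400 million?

MPC = (2368.5 − 1866)/(2550 − 1800) = 502.5/750 = 0.67
a = 1866 − 0.67(1800) = 1866 − 1206 = 660
C = 660 + 0.67(1400) = 660 + 938 = 1598

C = 1598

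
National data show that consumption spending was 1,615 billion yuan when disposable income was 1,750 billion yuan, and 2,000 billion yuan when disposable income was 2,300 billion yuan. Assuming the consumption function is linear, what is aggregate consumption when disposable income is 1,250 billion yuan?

C = 1265

MPC = (2000 − 1615)/(2300 − 1750) = 385/550 = 0.7
a = 1615 − 0.7(1750) = 1615 − 1225 = 390
C = 390 + 0.7(1250) = 390 + 875 = 1265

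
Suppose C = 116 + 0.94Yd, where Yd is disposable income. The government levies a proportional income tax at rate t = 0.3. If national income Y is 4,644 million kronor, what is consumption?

Yd = (1 − 0.3)(4644) = 0.7(4644) = 3250.8
C = 116 + 0.94(3250.8) = 116 + 3055.752 = 3171.752

C = 3171.752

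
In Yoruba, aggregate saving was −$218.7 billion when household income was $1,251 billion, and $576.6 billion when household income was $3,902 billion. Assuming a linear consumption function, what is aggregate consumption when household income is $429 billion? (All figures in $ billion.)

MPS = ΔS/ΔY = (576.6 − (-218.7))/(3902 − 1251) = 795.3/2651 = 0.3
MPC = 1 − MPS = 0.7
Autonomous saving = -218.7 − 0.3(1251) = -594, so a = 594
C = 594 + 0.7(429) = 594 + 300.3 = 894.3

C = 894.3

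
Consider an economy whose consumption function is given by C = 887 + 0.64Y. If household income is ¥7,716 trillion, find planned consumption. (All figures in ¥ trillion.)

C = 887 + 0.64(7716) = 887 + 4938.24 = 5825.24

C = 5825.24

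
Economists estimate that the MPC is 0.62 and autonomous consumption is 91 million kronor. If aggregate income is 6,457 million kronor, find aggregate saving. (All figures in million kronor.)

S = 2362.66

C = 91 + 0.62(6457) = 91 + 4003.34 = 4094.34
S = Y − C = 6457 − 4094.34 = 2362.66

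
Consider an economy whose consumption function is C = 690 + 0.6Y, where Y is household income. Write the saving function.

S = -690 + 0.4Y

S = Y − C = Y − (690 + 0.6Y) = -690 + (1 − 0.6)Y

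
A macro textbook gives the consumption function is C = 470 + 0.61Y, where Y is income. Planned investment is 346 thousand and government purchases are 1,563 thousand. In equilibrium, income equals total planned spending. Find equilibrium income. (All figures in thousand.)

Y = 6100

Y = C + I + G = 470 + 0.61Y + 346 + 1563
Y − 0.61Y = 2379
0.39Y = 2379, so Y = 2379/0.39 = 6100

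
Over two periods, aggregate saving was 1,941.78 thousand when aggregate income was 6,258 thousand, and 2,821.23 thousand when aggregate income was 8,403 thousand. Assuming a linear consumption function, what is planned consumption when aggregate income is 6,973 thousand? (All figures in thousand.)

C = 4738.07

MPS = ΔS/ΔY = (2821.23 − 1941.78)/(8403 − 6258) = 879.45/2145 = 0.41
MPC = 1 − MPS = 0.59
Autonomous saving = 1941.78 − 0.41(6258) = -624, so a = 624
C = 624 + 0.59(6973) = 624 + 4114.07 = 4738.07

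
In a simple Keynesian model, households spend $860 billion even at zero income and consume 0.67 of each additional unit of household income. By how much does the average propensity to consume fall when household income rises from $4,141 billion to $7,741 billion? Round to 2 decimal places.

ΔAPC = 0.10

At Y = 4141: C = 860 + 0.67(4141) = 3634.47, APC = 3634.47/4141 = 0.878
At Y = 7741: C = 6046.47, APC = 6046.47/7741 = 0.781
Fall in APC = 0.878 − 0.781 = 0.097 ≈ 0.10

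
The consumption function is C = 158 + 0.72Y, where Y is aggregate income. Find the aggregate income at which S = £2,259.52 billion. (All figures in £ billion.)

Y = 8634

S = Y − C = -158 + 0.28Y
-158 + 0.28Y = 2259.52, so 0.28Y = 2417.52 and Y = 8634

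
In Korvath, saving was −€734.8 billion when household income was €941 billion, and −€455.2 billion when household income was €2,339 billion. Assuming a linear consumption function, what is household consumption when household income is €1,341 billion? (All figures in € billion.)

MPS = ΔS/ΔY = (-455.2 − (-734.8))/(2339 − 941) = 279.6/1398 = 0.2
MPC = 1 − MPS = 0.8
Autonomous saving = -734.8 − 0.2(941) = -923, so a = 923
C = 923 + 0.8(1341) = 923 + 1072.8 = 1995.8

C = 1995.8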